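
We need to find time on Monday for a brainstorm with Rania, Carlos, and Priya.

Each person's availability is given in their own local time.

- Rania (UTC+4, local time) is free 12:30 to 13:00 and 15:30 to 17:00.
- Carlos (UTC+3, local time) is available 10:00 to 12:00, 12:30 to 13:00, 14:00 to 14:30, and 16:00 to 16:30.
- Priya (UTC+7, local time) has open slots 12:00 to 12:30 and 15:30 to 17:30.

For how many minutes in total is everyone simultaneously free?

Rania → UTC: 08:30–09:00, 11:30–13:00.
Carlos → UTC: 07:00–09:00, 09:30–10:00, 11:00–11:30, 13:00–13:30.
Priya → UTC: 05:00–05:30, 08:30–10:30.
Rania ∩ Carlos: 08:30–09:00.
Rania ∩ Carlos ∩ Priya: 08:30–09:00.
Total common minutes: 30.

30 minutes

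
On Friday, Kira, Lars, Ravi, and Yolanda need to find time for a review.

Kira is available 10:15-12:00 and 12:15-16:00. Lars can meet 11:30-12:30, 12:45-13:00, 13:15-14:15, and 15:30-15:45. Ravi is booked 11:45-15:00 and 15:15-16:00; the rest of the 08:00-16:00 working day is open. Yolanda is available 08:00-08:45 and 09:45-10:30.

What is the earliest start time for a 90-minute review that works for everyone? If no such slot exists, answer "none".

Ravi free within 08:00–16:00: 08:00–11:45, 15:00–15:15.
Kira ∩ Lars: 11:30–12:00, 12:15–12:30, 12:45–13:00, 13:15–14:15, 15:30–15:45.
Kira ∩ Lars ∩ Ravi: 11:30–11:45.
Kira ∩ Lars ∩ Ravi ∩ Yolanda: (none).
Windows ≥ 90 min: (none).

none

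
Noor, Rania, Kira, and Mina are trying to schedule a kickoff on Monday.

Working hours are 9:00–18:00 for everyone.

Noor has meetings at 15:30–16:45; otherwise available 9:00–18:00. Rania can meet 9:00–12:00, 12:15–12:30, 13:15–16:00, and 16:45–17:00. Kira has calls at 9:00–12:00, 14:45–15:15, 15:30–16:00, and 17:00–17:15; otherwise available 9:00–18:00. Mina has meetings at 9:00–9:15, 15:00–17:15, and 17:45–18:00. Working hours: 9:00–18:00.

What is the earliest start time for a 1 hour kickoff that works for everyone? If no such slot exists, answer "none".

Noor free within 09:00–18:00: 09:00–15:30, 16:45–18:00.
Kira free within 09:00–18:00: 12:00–14:45, 15:15–15:30, 16:00–17:00, 17:15–18:00.
Mina free within 09:00–18:00: 09:15–15:00, 17:15–17:45.
Noor ∩ Rania: 09:00–12:00, 12:15–12:30, 13:15–15:30, 16:45–17:00.
Noor ∩ Rania ∩ Kira: 12:15–12:30, 13:15–14:45, 15:15–15:30, 16:45–17:00.
Noor ∩ Rania ∩ Kira ∩ Mina: 12:15–12:30, 13:15–14:45.
Windows ≥ 60 min: 13:15–14:45.
Earliest such window starts at 13:15.

13:15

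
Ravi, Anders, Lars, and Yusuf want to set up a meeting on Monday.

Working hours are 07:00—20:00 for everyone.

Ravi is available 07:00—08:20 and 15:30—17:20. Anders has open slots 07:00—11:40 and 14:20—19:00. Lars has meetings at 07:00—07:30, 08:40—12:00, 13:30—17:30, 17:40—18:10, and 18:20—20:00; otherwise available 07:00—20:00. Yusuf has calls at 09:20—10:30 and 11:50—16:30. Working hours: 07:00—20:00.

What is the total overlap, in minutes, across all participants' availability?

Lars free within 07:00–20:00: 07:30–08:40, 12:00–13:30, 17:30–17:40, 18:10–18:20.
Yusuf free within 07:00–20:00: 07:00–09:20, 10:30–11:50, 16:30–20:00.
Ravi ∩ Anders: 07:00–08:20, 15:30–17:20.
Ravi ∩ Anders ∩ Lars: 07:30–08:20.
Ravi ∩ Anders ∩ Lars ∩ Yusuf: 07:30–08:20.
Total common minutes: 50.

50 minutes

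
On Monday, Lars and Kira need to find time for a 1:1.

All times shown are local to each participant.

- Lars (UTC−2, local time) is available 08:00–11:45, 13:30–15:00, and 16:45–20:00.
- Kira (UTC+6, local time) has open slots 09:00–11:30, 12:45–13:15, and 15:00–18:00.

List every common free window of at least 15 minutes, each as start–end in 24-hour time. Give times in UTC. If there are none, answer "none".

10:00–12:00

Lars → UTC: 10:00–13:45, 15:30–17:00, 18:45–22:00.
Kira → UTC: 03:00–05:30, 06:45–07:15, 09:00–12:00.
Lars ∩ Kira: 10:00–12:00.
Windows ≥ 15 min: 10:00–12:00.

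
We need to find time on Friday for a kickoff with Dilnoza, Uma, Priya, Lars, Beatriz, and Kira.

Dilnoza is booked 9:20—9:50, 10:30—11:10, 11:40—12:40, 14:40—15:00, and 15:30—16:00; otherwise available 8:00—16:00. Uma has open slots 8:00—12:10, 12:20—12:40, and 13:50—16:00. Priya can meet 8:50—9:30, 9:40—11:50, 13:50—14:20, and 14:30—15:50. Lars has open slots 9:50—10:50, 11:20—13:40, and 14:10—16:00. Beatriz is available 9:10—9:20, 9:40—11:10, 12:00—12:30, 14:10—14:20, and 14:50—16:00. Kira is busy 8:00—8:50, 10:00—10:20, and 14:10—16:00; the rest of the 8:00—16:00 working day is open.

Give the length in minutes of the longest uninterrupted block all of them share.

10 minutes

Dilnoza free within 08:00–16:00: 08:00–09:20, 09:50–10:30, 11:10–11:40, 12:40–14:40, 15:00–15:30.
Kira free within 08:00–16:00: 08:50–10:00, 10:20–14:10.
Dilnoza ∩ Uma: 08:00–09:20, 09:50–10:30, 11:10–11:40, 13:50–14:40, 15:00–15:30.
Dilnoza ∩ Uma ∩ Priya: 08:50–09:20, 09:50–10:30, 11:10–11:40, 13:50–14:20, 14:30–14:40, 15:00–15:30.
Dilnoza ∩ Uma ∩ Priya ∩ Lars: 09:50–10:30, 11:20–11:40, 14:10–14:20, 14:30–14:40, 15:00–15:30.
Dilnoza ∩ Uma ∩ Priya ∩ Lars ∩ Beatriz: 09:50–10:30, 14:10–14:20, 15:00–15:30.
Dilnoza ∩ Uma ∩ Priya ∩ Lars ∩ Beatriz ∩ Kira: 09:50–10:00, 10:20–10:30.
Common window lengths: 10, 10 min; longest is 10.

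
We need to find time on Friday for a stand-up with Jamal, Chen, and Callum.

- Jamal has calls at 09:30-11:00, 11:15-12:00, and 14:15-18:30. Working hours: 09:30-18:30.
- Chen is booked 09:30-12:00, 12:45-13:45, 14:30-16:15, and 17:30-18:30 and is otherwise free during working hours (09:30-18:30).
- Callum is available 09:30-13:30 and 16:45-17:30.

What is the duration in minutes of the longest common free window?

Jamal free within 09:30–18:30: 11:00–11:15, 12:00–14:15.
Chen free within 09:30–18:30: 12:00–12:45, 13:45–14:30, 16:15–17:30.
Jamal ∩ Chen: 12:00–12:45, 13:45–14:15.
Jamal ∩ Chen ∩ Callum: 12:00–12:45.
Single common window of 45 minutes.

45 minutes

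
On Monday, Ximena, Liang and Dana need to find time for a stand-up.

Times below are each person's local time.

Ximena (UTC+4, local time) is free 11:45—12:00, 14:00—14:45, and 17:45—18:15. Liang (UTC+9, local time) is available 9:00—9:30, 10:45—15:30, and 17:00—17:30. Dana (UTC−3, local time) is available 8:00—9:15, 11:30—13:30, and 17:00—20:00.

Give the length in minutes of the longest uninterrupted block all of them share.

0 minutes

Ximena → UTC: 07:45–08:00, 10:00–10:45, 13:45–14:15.
Liang → UTC: 00:00–00:30, 01:45–06:30, 08:00–08:30.
Dana → UTC: 11:00–12:15, 14:30–16:30, 20:00–23:00.
Ximena ∩ Liang: (none).
Ximena ∩ Liang ∩ Dana: (none).
No common window.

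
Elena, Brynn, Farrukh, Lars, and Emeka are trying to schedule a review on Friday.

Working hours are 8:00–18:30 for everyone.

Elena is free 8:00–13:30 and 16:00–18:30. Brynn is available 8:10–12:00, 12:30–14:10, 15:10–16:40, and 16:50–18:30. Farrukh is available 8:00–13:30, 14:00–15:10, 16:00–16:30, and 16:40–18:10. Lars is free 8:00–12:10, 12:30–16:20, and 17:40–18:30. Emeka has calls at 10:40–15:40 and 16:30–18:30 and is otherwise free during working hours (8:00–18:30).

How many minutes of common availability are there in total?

170 minutes

Emeka free within 08:00–18:30: 08:00–10:40, 15:40–16:30.
Elena ∩ Brynn: 08:10–12:00, 12:30–13:30, 16:00–16:40, 16:50–18:30.
Elena ∩ Brynn ∩ Farrukh: 08:10–12:00, 12:30–13:30, 16:00–16:30, 16:50–18:10.
Elena ∩ Brynn ∩ Farrukh ∩ Lars: 08:10–12:00, 12:30–13:30, 16:00–16:20, 17:40–18:10.
Elena ∩ Brynn ∩ Farrukh ∩ Lars ∩ Emeka: 08:10–10:40, 16:00–16:20.
Total common minutes: 150 + 20 = 170.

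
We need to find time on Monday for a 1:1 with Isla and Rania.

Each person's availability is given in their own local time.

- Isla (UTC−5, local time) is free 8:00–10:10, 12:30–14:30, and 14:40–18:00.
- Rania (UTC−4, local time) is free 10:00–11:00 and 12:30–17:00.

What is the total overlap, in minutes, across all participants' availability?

Isla → UTC: 13:00–15:10, 17:30–19:30, 19:40–23:00.
Rania → UTC: 14:00–15:00, 16:30–21:00.
Isla ∩ Rania: 14:00–15:00, 17:30–19:30, 19:40–21:00.
Total common minutes: 60 + 120 + 80 = 260.

260 minutes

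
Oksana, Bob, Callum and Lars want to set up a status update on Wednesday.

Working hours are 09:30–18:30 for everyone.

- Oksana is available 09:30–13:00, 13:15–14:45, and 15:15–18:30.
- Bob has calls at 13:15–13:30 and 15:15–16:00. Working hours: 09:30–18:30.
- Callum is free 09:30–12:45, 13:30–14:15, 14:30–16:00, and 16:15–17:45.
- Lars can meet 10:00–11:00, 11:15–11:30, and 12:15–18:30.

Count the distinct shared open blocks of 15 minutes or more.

Bob free within 09:30–18:30: 09:30–13:15, 13:30–15:15, 16:00–18:30.
Oksana ∩ Bob: 09:30–13:00, 13:30–14:45, 16:00–18:30.
Oksana ∩ Bob ∩ Callum: 09:30–12:45, 13:30–14:15, 14:30–14:45, 16:15–17:45.
Oksana ∩ Bob ∩ Callum ∩ Lars: 10:00–11:00, 11:15–11:30, 12:15–12:45, 13:30–14:15, 14:30–14:45, 16:15–17:45.
Windows ≥ 15 min: 10:00–11:00, 11:15–11:30, 12:15–12:45, 13:30–14:15, 14:30–14:45, 16:15–17:45.
That's 6 windows.

6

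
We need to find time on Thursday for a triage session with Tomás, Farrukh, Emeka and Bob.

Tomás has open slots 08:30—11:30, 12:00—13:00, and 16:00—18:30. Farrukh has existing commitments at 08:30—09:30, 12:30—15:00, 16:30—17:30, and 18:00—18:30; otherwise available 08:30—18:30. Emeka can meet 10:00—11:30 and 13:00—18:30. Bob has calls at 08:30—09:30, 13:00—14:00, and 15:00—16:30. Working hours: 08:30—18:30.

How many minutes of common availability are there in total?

Farrukh free within 08:30–18:30: 09:30–12:30, 15:00–16:30, 17:30–18:00.
Bob free within 08:30–18:30: 09:30–13:00, 14:00–15:00, 16:30–18:30.
Tomás ∩ Farrukh: 09:30–11:30, 12:00–12:30, 16:00–16:30, 17:30–18:00.
Tomás ∩ Farrukh ∩ Emeka: 10:00–11:30, 16:00–16:30, 17:30–18:00.
Tomás ∩ Farrukh ∩ Emeka ∩ Bob: 10:00–11:30, 17:30–18:00.
Total common minutes: 90 + 30 = 120.

120 minutes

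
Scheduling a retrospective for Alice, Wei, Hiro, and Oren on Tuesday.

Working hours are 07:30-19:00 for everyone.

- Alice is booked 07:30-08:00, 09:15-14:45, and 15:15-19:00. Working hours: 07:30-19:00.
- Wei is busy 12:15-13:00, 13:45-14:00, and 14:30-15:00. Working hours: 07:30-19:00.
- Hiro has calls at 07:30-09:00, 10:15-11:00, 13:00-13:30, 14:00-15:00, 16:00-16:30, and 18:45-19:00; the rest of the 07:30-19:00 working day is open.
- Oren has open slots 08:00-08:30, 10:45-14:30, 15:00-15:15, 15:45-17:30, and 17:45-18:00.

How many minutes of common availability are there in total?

Alice free within 07:30–19:00: 08:00–09:15, 14:45–15:15.
Wei free within 07:30–19:00: 07:30–12:15, 13:00–13:45, 14:00–14:30, 15:00–19:00.
Hiro free within 07:30–19:00: 09:00–10:15, 11:00–13:00, 13:30–14:00, 15:00–16:00, 16:30–18:45.
Alice ∩ Wei: 08:00–09:15, 15:00–15:15.
Alice ∩ Wei ∩ Hiro: 09:00–09:15, 15:00–15:15.
Alice ∩ Wei ∩ Hiro ∩ Oren: 15:00–15:15.
Total common minutes: 15.

15 minutes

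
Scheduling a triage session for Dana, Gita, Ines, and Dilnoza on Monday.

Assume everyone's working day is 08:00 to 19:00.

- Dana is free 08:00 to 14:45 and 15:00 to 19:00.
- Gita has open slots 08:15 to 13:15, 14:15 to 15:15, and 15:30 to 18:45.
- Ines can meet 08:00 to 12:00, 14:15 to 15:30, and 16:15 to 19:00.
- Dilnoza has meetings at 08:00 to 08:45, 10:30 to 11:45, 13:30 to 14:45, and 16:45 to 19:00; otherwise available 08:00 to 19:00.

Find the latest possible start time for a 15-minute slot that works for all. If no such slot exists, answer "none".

Dilnoza free within 08:00–19:00: 08:45–10:30, 11:45–13:30, 14:45–16:45.
Dana ∩ Gita: 08:15–13:15, 14:15–14:45, 15:00–15:15, 15:30–18:45.
Dana ∩ Gita ∩ Ines: 08:15–12:00, 14:15–14:45, 15:00–15:15, 16:15–18:45.
Dana ∩ Gita ∩ Ines ∩ Dilnoza: 08:45–10:30, 11:45–12:00, 15:00–15:15, 16:15–16:45.
Windows ≥ 15 min: 08:45–10:30, 11:45–12:00, 15:00–15:15, 16:15–16:45.
Latest start in the last window 16:15–16:45 is 16:45 − 15 min = 16:30.

16:30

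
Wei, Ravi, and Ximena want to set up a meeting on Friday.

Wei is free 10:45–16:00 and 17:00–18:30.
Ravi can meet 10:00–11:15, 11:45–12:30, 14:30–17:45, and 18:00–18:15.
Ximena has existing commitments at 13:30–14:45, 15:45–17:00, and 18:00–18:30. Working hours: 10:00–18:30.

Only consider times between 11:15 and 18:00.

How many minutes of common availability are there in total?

Ximena free within 10:00–18:30: 10:00–13:30, 14:45–15:45, 17:00–18:00.
Wei ∩ Ravi: 10:45–11:15, 11:45–12:30, 14:30–16:00, 17:00–17:45, 18:00–18:15.
Wei ∩ Ravi ∩ Ximena: 10:45–11:15, 11:45–12:30, 14:45–15:45, 17:00–17:45.
Restricted to 11:15–18:00: 11:45–12:30, 14:45–15:45, 17:00–17:45.
Total common minutes: 45 + 60 + 45 = 150.

150 minutes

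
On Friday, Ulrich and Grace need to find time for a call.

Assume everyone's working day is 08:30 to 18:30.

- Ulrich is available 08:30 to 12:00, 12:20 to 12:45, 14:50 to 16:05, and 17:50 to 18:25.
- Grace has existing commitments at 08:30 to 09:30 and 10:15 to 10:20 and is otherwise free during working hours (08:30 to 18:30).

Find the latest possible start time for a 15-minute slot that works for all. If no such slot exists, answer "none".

Grace free within 08:30–18:30: 09:30–10:15, 10:20–18:30.
Ulrich ∩ Grace: 09:30–10:15, 10:20–12:00, 12:20–12:45, 14:50–16:05, 17:50–18:25.
Windows ≥ 15 min: 09:30–10:15, 10:20–12:00, 12:20–12:45, 14:50–16:05, 17:50–18:25.
Latest start in the last window 17:50–18:25 is 18:25 − 15 min = 18:10.

18:10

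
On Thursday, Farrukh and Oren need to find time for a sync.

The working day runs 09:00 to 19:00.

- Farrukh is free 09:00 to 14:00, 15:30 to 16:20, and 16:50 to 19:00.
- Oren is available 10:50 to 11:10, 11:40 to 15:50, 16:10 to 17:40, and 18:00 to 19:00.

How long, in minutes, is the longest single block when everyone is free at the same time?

Farrukh ∩ Oren: 10:50–11:10, 11:40–14:00, 15:30–15:50, 16:10–16:20, 16:50–17:40, 18:00–19:00.
Common window lengths: 20, 140, 20, 10, 50, 60 min; longest is 140.

140 minutes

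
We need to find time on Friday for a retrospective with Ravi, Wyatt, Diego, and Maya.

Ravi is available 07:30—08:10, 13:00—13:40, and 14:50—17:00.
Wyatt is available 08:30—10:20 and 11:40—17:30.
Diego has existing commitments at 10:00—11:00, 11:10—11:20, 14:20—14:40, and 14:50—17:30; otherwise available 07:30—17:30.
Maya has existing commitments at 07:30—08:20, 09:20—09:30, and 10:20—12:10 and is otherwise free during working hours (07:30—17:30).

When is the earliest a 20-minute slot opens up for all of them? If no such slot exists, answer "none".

13:00

Diego free within 07:30–17:30: 07:30–10:00, 11:00–11:10, 11:20–14:20, 14:40–14:50.
Maya free within 07:30–17:30: 08:20–09:20, 09:30–10:20, 12:10–17:30.
Ravi ∩ Wyatt: 13:00–13:40, 14:50–17:00.
Ravi ∩ Wyatt ∩ Diego: 13:00–13:40.
Ravi ∩ Wyatt ∩ Diego ∩ Maya: 13:00–13:40.
Windows ≥ 20 min: 13:00–13:40.
Earliest such window starts at 13:00.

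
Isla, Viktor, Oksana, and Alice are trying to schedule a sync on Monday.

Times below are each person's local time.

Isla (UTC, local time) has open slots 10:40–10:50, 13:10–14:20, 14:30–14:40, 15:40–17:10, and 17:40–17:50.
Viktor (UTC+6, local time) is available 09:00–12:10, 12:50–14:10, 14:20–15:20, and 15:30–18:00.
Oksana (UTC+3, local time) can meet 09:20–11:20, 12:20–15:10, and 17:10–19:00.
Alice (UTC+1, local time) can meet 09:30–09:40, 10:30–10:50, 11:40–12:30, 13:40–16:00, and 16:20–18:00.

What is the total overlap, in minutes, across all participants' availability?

10 minutes

Isla → UTC: 10:40–10:50, 13:10–14:20, 14:30–14:40, 15:40–17:10, 17:40–17:50.
Viktor → UTC: 03:00–06:10, 06:50–08:10, 08:20–09:20, 09:30–12:00.
Oksana → UTC: 06:20–08:20, 09:20–12:10, 14:10–16:00.
Alice → UTC: 08:30–08:40, 09:30–09:50, 10:40–11:30, 12:40–15:00, 15:20–17:00.
Isla ∩ Viktor: 10:40–10:50.
Isla ∩ Viktor ∩ Oksana: 10:40–10:50.
Isla ∩ Viktor ∩ Oksana ∩ Alice: 10:40–10:50.
Total common minutes: 10.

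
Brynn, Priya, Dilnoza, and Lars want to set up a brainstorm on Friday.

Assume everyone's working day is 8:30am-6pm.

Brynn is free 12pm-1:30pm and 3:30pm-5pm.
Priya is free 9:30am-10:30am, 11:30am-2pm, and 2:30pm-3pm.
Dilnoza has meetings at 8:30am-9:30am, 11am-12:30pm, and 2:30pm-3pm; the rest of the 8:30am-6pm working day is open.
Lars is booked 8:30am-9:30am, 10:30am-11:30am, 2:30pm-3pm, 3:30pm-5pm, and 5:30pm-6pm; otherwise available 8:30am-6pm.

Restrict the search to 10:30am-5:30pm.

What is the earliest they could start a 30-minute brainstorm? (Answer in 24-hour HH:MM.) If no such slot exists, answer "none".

Dilnoza free within 08:30–18:00: 09:30–11:00, 12:30–14:30, 15:00–18:00.
Lars free within 08:30–18:00: 09:30–10:30, 11:30–14:30, 15:00–15:30, 17:00–17:30.
Brynn ∩ Priya: 12:00–13:30.
Brynn ∩ Priya ∩ Dilnoza: 12:30–13:30.
Brynn ∩ Priya ∩ Dilnoza ∩ Lars: 12:30–13:30.
Restricted to 10:30–17:30: 12:30–13:30.
Windows ≥ 30 min: 12:30–13:30.
Earliest such window starts at 12:30.

12:30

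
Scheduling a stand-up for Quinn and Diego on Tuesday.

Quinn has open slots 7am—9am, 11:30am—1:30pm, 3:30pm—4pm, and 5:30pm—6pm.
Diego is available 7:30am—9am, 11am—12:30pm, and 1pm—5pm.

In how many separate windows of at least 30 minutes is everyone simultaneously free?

Quinn ∩ Diego: 07:30–09:00, 11:30–12:30, 13:00–13:30, 15:30–16:00.
Windows ≥ 30 min: 07:30–09:00, 11:30–12:30, 13:00–13:30, 15:30–16:00.
That's 4 windows.

4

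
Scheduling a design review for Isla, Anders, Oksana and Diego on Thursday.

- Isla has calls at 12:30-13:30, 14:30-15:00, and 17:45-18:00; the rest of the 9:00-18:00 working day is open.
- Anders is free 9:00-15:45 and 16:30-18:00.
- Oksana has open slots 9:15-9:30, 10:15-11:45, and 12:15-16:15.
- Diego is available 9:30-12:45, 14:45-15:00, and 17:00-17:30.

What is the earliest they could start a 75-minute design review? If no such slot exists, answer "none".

10:15

Isla free within 09:00–18:00: 09:00–12:30, 13:30–14:30, 15:00–17:45.
Isla ∩ Anders: 09:00–12:30, 13:30–14:30, 15:00–15:45, 16:30–17:45.
Isla ∩ Anders ∩ Oksana: 09:15–09:30, 10:15–11:45, 12:15–12:30, 13:30–14:30, 15:00–15:45.
Isla ∩ Anders ∩ Oksana ∩ Diego: 10:15–11:45, 12:15–12:30.
Windows ≥ 75 min: 10:15–11:45.
Earliest such window starts at 10:15.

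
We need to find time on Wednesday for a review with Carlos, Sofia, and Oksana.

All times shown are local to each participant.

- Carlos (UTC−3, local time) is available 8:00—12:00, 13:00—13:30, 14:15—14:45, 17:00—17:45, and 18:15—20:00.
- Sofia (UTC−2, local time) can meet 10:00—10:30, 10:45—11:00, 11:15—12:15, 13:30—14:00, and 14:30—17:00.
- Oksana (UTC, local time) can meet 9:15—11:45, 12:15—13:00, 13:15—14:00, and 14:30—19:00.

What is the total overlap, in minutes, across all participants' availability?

Carlos → UTC: 11:00–15:00, 16:00–16:30, 17:15–17:45, 20:00–20:45, 21:15–23:00.
Sofia → UTC: 12:00–12:30, 12:45–13:00, 13:15–14:15, 15:30–16:00, 16:30–19:00.
Oksana → UTC: 09:15–11:45, 12:15–13:00, 13:15–14:00, 14:30–19:00.
Carlos ∩ Sofia: 12:00–12:30, 12:45–13:00, 13:15–14:15, 17:15–17:45.
Carlos ∩ Sofia ∩ Oksana: 12:15–12:30, 12:45–13:00, 13:15–14:00, 17:15–17:45.
Total common minutes: 15 + 15 + 45 + 30 = 105.

105 minutes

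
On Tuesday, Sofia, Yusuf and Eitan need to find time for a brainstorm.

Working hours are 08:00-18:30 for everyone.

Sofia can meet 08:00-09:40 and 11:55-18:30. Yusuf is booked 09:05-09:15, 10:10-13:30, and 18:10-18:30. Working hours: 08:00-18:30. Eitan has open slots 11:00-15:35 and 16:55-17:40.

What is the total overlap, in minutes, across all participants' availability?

170 minutes

Yusuf free within 08:00–18:30: 08:00–09:05, 09:15–10:10, 13:30–18:10.
Sofia ∩ Yusuf: 08:00–09:05, 09:15–09:40, 13:30–18:10.
Sofia ∩ Yusuf ∩ Eitan: 13:30–15:35, 16:55–17:40.
Total common minutes: 125 + 45 = 170.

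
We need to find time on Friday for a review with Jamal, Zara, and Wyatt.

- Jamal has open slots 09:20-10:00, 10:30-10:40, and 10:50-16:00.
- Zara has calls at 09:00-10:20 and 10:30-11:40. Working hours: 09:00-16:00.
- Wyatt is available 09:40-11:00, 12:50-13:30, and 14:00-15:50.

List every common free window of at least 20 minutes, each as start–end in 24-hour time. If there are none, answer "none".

Zara free within 09:00–16:00: 10:20–10:30, 11:40–16:00.
Jamal ∩ Zara: 11:40–16:00.
Jamal ∩ Zara ∩ Wyatt: 12:50–13:30, 14:00–15:50.
Windows ≥ 20 min: 12:50–13:30, 14:00–15:50.

12:50–13:30, 14:00–15:50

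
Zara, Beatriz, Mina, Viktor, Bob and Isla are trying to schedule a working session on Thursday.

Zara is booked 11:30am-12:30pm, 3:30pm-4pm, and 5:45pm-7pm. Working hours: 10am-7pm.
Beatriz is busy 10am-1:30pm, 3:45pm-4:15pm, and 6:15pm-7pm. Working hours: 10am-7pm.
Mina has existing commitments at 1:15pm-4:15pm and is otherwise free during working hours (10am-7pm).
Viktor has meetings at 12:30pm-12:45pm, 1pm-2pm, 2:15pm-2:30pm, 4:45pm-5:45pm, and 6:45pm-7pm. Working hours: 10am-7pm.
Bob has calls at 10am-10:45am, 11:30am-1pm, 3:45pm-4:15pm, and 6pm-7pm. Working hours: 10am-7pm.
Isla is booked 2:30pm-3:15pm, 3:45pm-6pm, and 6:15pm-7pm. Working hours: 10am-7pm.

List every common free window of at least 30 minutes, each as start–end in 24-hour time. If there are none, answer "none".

none

Zara free within 10:00–19:00: 10:00–11:30, 12:30–15:30, 16:00–17:45.
Beatriz free within 10:00–19:00: 13:30–15:45, 16:15–18:15.
Mina free within 10:00–19:00: 10:00–13:15, 16:15–19:00.
Viktor free within 10:00–19:00: 10:00–12:30, 12:45–13:00, 14:00–14:15, 14:30–16:45, 17:45–18:45.
Bob free within 10:00–19:00: 10:45–11:30, 13:00–15:45, 16:15–18:00.
Isla free within 10:00–19:00: 10:00–14:30, 15:15–15:45, 18:00–18:15.
Zara ∩ Beatriz: 13:30–15:30, 16:15–17:45.
Zara ∩ Beatriz ∩ Mina: 16:15–17:45.
Zara ∩ Beatriz ∩ Mina ∩ Viktor: 16:15–16:45.
Zara ∩ Beatriz ∩ Mina ∩ Viktor ∩ Bob: 16:15–16:45.
Zara ∩ Beatriz ∩ Mina ∩ Viktor ∩ Bob ∩ Isla: (none).
Windows ≥ 30 min: (none).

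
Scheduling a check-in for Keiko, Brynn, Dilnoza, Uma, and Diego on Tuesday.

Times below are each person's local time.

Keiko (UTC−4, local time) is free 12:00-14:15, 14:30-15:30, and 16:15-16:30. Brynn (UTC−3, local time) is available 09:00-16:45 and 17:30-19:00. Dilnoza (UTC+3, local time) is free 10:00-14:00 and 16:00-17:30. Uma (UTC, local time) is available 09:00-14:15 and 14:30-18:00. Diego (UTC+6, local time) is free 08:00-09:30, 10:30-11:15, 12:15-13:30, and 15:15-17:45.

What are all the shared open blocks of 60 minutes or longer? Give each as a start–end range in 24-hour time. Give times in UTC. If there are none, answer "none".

Keiko → UTC: 16:00–18:15, 18:30–19:30, 20:15–20:30.
Brynn → UTC: 12:00–19:45, 20:30–22:00.
Dilnoza → UTC: 07:00–11:00, 13:00–14:30.
Uma → UTC: 09:00–14:15, 14:30–18:00.
Diego → UTC: 02:00–03:30, 04:30–05:15, 06:15–07:30, 09:15–11:45.
Keiko ∩ Brynn: 16:00–18:15, 18:30–19:30.
Keiko ∩ Brynn ∩ Dilnoza: (none).
Keiko ∩ Brynn ∩ Dilnoza ∩ Uma: (none).
Keiko ∩ Brynn ∩ Dilnoza ∩ Uma ∩ Diego: (none).
Windows ≥ 60 min: (none).

none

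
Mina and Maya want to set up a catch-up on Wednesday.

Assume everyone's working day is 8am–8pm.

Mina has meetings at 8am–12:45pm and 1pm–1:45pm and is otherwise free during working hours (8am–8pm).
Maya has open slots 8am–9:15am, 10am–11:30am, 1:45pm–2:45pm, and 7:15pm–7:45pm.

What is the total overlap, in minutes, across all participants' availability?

Mina free within 08:00–20:00: 12:45–13:00, 13:45–20:00.
Mina ∩ Maya: 13:45–14:45, 19:15–19:45.
Total common minutes: 60 + 30 = 90.

90 minutes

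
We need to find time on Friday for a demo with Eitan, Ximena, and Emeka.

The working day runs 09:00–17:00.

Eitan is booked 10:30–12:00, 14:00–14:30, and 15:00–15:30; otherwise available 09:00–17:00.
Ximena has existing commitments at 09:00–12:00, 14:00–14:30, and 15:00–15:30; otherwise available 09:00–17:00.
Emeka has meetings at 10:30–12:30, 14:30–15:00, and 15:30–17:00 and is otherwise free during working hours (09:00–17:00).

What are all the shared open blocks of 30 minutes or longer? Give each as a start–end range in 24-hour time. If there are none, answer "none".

12:30–14:00

Eitan free within 09:00–17:00: 09:00–10:30, 12:00–14:00, 14:30–15:00, 15:30–17:00.
Ximena free within 09:00–17:00: 12:00–14:00, 14:30–15:00, 15:30–17:00.
Emeka free within 09:00–17:00: 09:00–10:30, 12:30–14:30, 15:00–15:30.
Eitan ∩ Ximena: 12:00–14:00, 14:30–15:00, 15:30–17:00.
Eitan ∩ Ximena ∩ Emeka: 12:30–14:00.
Windows ≥ 30 min: 12:30–14:00.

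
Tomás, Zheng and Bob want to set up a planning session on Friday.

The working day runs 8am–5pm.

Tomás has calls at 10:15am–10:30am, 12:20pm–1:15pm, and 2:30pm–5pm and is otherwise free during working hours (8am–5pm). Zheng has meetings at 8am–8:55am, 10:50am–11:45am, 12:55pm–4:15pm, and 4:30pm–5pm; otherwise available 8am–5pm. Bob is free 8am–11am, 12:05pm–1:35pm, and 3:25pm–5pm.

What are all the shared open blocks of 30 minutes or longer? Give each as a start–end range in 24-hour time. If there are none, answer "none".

08:55–10:15

Tomás free within 08:00–17:00: 08:00–10:15, 10:30–12:20, 13:15–14:30.
Zheng free within 08:00–17:00: 08:55–10:50, 11:45–12:55, 16:15–16:30.
Tomás ∩ Zheng: 08:55–10:15, 10:30–10:50, 11:45–12:20.
Tomás ∩ Zheng ∩ Bob: 08:55–10:15, 10:30–10:50, 12:05–12:20.
Windows ≥ 30 min: 08:55–10:15.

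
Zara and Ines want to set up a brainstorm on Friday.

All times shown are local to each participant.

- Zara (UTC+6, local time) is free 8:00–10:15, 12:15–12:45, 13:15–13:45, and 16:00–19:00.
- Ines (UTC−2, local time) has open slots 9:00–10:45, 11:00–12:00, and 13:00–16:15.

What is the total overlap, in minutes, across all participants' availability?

105 minutes

Zara → UTC: 02:00–04:15, 06:15–06:45, 07:15–07:45, 10:00–13:00.
Ines → UTC: 11:00–12:45, 13:00–14:00, 15:00–18:15.
Zara ∩ Ines: 11:00–12:45.
Total common minutes: 105.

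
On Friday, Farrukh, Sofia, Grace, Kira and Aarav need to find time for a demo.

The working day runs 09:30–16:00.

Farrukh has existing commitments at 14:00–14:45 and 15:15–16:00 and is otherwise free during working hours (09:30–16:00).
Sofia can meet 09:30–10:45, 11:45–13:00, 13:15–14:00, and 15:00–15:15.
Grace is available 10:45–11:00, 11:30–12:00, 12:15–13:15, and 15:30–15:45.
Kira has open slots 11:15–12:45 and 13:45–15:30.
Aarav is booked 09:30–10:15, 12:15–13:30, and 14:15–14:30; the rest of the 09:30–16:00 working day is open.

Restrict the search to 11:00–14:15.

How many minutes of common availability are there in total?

Farrukh free within 09:30–16:00: 09:30–14:00, 14:45–15:15.
Aarav free within 09:30–16:00: 10:15–12:15, 13:30–14:15, 14:30–16:00.
Farrukh ∩ Sofia: 09:30–10:45, 11:45–13:00, 13:15–14:00, 15:00–15:15.
Farrukh ∩ Sofia ∩ Grace: 11:45–12:00, 12:15–13:00.
Farrukh ∩ Sofia ∩ Grace ∩ Kira: 11:45–12:00, 12:15–12:45.
Farrukh ∩ Sofia ∩ Grace ∩ Kira ∩ Aarav: 11:45–12:00.
Restricted to 11:00–14:15: 11:45–12:00.
Total common minutes: 15.

15 minutes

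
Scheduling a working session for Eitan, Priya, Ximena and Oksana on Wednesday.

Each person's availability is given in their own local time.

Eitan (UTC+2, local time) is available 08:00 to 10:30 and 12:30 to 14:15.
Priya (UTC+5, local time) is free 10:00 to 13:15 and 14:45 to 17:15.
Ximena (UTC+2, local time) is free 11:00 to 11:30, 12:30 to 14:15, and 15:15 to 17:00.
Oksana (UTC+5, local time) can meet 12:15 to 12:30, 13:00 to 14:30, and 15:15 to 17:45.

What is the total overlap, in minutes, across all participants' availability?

105 minutes

Eitan → UTC: 06:00–08:30, 10:30–12:15.
Priya → UTC: 05:00–08:15, 09:45–12:15.
Ximena → UTC: 09:00–09:30, 10:30–12:15, 13:15–15:00.
Oksana → UTC: 07:15–07:30, 08:00–09:30, 10:15–12:45.
Eitan ∩ Priya: 06:00–08:15, 10:30–12:15.
Eitan ∩ Priya ∩ Ximena: 10:30–12:15.
Eitan ∩ Priya ∩ Ximena ∩ Oksana: 10:30–12:15.
Total common minutes: 105.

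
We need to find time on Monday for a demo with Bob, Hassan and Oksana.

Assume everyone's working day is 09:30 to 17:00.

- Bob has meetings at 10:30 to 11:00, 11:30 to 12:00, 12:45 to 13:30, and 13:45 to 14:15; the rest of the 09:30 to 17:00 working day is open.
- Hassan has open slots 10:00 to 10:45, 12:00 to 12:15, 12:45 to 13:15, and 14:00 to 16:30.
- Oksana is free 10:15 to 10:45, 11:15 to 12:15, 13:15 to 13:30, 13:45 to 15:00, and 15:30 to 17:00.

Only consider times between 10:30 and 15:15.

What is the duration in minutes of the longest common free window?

Bob free within 09:30–17:00: 09:30–10:30, 11:00–11:30, 12:00–12:45, 13:30–13:45, 14:15–17:00.
Bob ∩ Hassan: 10:00–10:30, 12:00–12:15, 14:15–16:30.
Bob ∩ Hassan ∩ Oksana: 10:15–10:30, 12:00–12:15, 14:15–15:00, 15:30–16:30.
Restricted to 10:30–15:15: 12:00–12:15, 14:15–15:00.
Common window lengths: 15, 45 min; longest is 45.

45 minutes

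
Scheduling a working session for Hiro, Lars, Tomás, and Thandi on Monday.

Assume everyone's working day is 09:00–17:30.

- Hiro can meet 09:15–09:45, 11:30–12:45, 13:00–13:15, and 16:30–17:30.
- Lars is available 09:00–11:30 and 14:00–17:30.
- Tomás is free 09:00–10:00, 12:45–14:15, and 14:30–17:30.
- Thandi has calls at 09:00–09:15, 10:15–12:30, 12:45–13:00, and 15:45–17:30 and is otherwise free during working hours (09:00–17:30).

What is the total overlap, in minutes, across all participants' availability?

30 minutes

Thandi free within 09:00–17:30: 09:15–10:15, 12:30–12:45, 13:00–15:45.
Hiro ∩ Lars: 09:15–09:45, 16:30–17:30.
Hiro ∩ Lars ∩ Tomás: 09:15–09:45, 16:30–17:30.
Hiro ∩ Lars ∩ Tomás ∩ Thandi: 09:15–09:45.
Total common minutes: 30.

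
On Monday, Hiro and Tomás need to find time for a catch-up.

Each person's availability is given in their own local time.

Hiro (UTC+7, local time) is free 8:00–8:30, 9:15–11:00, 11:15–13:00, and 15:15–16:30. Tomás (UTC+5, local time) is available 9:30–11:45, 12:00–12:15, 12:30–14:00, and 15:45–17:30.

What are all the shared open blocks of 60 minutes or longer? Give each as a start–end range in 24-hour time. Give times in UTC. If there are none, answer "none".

Hiro → UTC: 01:00–01:30, 02:15–04:00, 04:15–06:00, 08:15–09:30.
Tomás → UTC: 04:30–06:45, 07:00–07:15, 07:30–09:00, 10:45–12:30.
Hiro ∩ Tomás: 04:30–06:00, 08:15–09:00.
Windows ≥ 60 min: 04:30–06:00.

04:30–06:00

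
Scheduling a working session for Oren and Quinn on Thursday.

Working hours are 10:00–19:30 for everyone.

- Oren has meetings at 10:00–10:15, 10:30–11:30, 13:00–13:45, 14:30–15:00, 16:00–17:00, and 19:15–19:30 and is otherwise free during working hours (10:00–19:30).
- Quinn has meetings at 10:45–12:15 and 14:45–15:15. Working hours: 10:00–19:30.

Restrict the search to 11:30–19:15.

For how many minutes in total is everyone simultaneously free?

Oren free within 10:00–19:30: 10:15–10:30, 11:30–13:00, 13:45–14:30, 15:00–16:00, 17:00–19:15.
Quinn free within 10:00–19:30: 10:00–10:45, 12:15–14:45, 15:15–19:30.
Oren ∩ Quinn: 10:15–10:30, 12:15–13:00, 13:45–14:30, 15:15–16:00, 17:00–19:15.
Restricted to 11:30–19:15: 12:15–13:00, 13:45–14:30, 15:15–16:00, 17:00–19:15.
Total common minutes: 45 + 45 + 45 + 135 = 270.

270 minutes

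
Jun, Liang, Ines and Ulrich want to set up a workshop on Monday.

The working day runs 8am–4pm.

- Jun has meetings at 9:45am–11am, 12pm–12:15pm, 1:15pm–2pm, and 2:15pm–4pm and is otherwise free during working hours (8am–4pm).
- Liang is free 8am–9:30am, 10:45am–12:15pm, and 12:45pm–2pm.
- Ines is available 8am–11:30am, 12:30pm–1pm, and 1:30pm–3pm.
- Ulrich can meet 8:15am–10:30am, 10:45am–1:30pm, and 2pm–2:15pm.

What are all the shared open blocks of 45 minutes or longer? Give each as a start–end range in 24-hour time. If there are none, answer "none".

Jun free within 08:00–16:00: 08:00–09:45, 11:00–12:00, 12:15–13:15, 14:00–14:15.
Jun ∩ Liang: 08:00–09:30, 11:00–12:00, 12:45–13:15.
Jun ∩ Liang ∩ Ines: 08:00–09:30, 11:00–11:30, 12:45–13:00.
Jun ∩ Liang ∩ Ines ∩ Ulrich: 08:15–09:30, 11:00–11:30, 12:45–13:00.
Windows ≥ 45 min: 08:15–09:30.

08:15–09:30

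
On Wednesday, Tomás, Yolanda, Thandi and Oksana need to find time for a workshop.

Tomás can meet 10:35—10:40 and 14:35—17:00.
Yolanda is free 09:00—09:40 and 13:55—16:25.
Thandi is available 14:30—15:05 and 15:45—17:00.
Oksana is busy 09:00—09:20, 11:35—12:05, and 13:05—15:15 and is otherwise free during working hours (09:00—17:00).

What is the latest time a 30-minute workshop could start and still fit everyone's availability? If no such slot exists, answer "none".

15:55

Oksana free within 09:00–17:00: 09:20–11:35, 12:05–13:05, 15:15–17:00.
Tomás ∩ Yolanda: 14:35–16:25.
Tomás ∩ Yolanda ∩ Thandi: 14:35–15:05, 15:45–16:25.
Tomás ∩ Yolanda ∩ Thandi ∩ Oksana: 15:45–16:25.
Windows ≥ 30 min: 15:45–16:25.
Latest start in the last window 15:45–16:25 is 16:25 − 30 min = 15:55.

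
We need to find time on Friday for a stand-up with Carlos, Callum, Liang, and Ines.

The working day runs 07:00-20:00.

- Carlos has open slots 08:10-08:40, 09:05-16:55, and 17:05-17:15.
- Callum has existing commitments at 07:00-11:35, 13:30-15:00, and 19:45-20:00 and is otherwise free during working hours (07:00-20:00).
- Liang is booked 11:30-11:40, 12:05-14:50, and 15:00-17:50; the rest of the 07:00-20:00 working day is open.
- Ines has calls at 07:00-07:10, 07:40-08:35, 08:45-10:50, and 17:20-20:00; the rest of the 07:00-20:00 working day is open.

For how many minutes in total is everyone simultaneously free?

25 minutes

Callum free within 07:00–20:00: 11:35–13:30, 15:00–19:45.
Liang free within 07:00–20:00: 07:00–11:30, 11:40–12:05, 14:50–15:00, 17:50–20:00.
Ines free within 07:00–20:00: 07:10–07:40, 08:35–08:45, 10:50–17:20.
Carlos ∩ Callum: 11:35–13:30, 15:00–16:55, 17:05–17:15.
Carlos ∩ Callum ∩ Liang: 11:40–12:05.
Carlos ∩ Callum ∩ Liang ∩ Ines: 11:40–12:05.
Total common minutes: 25.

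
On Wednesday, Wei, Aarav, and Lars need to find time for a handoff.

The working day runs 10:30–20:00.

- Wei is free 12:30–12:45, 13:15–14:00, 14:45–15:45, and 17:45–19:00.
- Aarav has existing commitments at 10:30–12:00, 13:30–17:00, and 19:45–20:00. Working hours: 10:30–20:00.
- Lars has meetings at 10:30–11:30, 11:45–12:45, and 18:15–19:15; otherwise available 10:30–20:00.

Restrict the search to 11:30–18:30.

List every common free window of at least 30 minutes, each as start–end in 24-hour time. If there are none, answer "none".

17:45–18:15

Aarav free within 10:30–20:00: 12:00–13:30, 17:00–19:45.
Lars free within 10:30–20:00: 11:30–11:45, 12:45–18:15, 19:15–20:00.
Wei ∩ Aarav: 12:30–12:45, 13:15–13:30, 17:45–19:00.
Wei ∩ Aarav ∩ Lars: 13:15–13:30, 17:45–18:15.
Restricted to 11:30–18:30: 13:15–13:30, 17:45–18:15.
Windows ≥ 30 min: 17:45–18:15.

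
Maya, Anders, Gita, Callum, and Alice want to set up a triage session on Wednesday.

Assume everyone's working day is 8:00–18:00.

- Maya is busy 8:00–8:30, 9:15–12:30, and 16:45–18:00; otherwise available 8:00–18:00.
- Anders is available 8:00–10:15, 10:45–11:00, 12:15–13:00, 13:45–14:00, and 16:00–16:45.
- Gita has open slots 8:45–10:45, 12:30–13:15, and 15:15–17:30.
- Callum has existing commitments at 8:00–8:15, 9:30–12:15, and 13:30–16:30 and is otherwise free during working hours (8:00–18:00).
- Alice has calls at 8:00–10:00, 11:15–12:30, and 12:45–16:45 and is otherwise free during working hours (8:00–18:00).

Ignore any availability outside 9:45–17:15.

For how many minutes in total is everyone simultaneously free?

15 minutes

Maya free within 08:00–18:00: 08:30–09:15, 12:30–16:45.
Callum free within 08:00–18:00: 08:15–09:30, 12:15–13:30, 16:30–18:00.
Alice free within 08:00–18:00: 10:00–11:15, 12:30–12:45, 16:45–18:00.
Maya ∩ Anders: 08:30–09:15, 12:30–13:00, 13:45–14:00, 16:00–16:45.
Maya ∩ Anders ∩ Gita: 08:45–09:15, 12:30–13:00, 16:00–16:45.
Maya ∩ Anders ∩ Gita ∩ Callum: 08:45–09:15, 12:30–13:00, 16:30–16:45.
Maya ∩ Anders ∩ Gita ∩ Callum ∩ Alice: 12:30–12:45.
Restricted to 09:45–17:15: 12:30–12:45.
Total common minutes: 15.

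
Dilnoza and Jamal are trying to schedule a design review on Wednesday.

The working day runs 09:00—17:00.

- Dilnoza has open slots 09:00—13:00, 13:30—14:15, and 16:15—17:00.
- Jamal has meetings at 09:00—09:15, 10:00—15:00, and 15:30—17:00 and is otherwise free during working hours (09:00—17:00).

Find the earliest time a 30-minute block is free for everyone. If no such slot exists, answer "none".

09:15

Jamal free within 09:00–17:00: 09:15–10:00, 15:00–15:30.
Dilnoza ∩ Jamal: 09:15–10:00.
Windows ≥ 30 min: 09:15–10:00.
Earliest such window starts at 09:15.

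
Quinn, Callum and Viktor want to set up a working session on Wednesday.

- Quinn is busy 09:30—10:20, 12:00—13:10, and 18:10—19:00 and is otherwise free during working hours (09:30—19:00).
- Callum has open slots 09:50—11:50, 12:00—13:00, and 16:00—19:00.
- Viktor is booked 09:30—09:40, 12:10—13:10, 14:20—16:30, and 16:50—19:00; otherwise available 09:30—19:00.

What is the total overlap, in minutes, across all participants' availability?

Quinn free within 09:30–19:00: 10:20–12:00, 13:10–18:10.
Viktor free within 09:30–19:00: 09:40–12:10, 13:10–14:20, 16:30–16:50.
Quinn ∩ Callum: 10:20–11:50, 16:00–18:10.
Quinn ∩ Callum ∩ Viktor: 10:20–11:50, 16:30–16:50.
Total common minutes: 90 + 20 = 110.

110 minutes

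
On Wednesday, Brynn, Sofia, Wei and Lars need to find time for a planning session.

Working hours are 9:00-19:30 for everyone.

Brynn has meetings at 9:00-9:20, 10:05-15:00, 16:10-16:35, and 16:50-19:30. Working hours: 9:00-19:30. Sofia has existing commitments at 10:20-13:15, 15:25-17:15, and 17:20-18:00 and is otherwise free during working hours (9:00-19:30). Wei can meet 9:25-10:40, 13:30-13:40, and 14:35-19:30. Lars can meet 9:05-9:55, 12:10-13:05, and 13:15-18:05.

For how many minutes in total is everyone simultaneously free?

55 minutes

Brynn free within 09:00–19:30: 09:20–10:05, 15:00–16:10, 16:35–16:50.
Sofia free within 09:00–19:30: 09:00–10:20, 13:15–15:25, 17:15–17:20, 18:00–19:30.
Brynn ∩ Sofia: 09:20–10:05, 15:00–15:25.
Brynn ∩ Sofia ∩ Wei: 09:25–10:05, 15:00–15:25.
Brynn ∩ Sofia ∩ Wei ∩ Lars: 09:25–09:55, 15:00–15:25.
Total common minutes: 30 + 25 = 55.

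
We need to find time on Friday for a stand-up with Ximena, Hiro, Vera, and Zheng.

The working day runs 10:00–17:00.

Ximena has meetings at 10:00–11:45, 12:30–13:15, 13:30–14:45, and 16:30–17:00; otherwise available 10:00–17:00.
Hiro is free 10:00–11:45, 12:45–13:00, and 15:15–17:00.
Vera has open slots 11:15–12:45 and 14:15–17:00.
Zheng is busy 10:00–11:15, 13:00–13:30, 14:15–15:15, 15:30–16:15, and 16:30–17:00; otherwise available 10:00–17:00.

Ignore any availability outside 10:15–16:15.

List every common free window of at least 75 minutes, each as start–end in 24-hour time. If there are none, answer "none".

Ximena free within 10:00–17:00: 11:45–12:30, 13:15–13:30, 14:45–16:30.
Zheng free within 10:00–17:00: 11:15–13:00, 13:30–14:15, 15:15–15:30, 16:15–16:30.
Ximena ∩ Hiro: 15:15–16:30.
Ximena ∩ Hiro ∩ Vera: 15:15–16:30.
Ximena ∩ Hiro ∩ Vera ∩ Zheng: 15:15–15:30, 16:15–16:30.
Restricted to 10:15–16:15: 15:15–15:30.
Windows ≥ 75 min: (none).

none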